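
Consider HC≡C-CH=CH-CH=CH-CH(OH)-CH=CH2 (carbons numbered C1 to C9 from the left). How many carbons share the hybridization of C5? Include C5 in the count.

6

C5 is sp2 (one π bond).
C1: sp
C2: sp
C3: sp2 ✓
C4: sp2 ✓
C5: sp2 ✓
C6: sp2 ✓
C7: sp3
C8: sp2 ✓
C9: sp2 ✓
6 carbons are sp2.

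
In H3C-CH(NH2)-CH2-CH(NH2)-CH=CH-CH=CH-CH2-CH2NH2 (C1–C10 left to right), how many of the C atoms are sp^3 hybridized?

C1: sp3 ✓
C2: sp3 ✓
C3: sp3 ✓
C4: sp3 ✓
C5: sp2
C6: sp2
C7: sp2
C8: sp2
C9: sp3 ✓
C10: sp3 ✓
C1, C2, C3, C4, C9, C10 → 6 sp3 carbons.

6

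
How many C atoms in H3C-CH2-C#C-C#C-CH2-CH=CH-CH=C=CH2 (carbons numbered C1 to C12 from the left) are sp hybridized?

5

C1: sp3
C2: sp3
C3: sp ✓
C4: sp ✓
C5: sp ✓
C6: sp ✓
C7: sp3
C8: sp2
C9: sp2
C10: sp2
C11: sp ✓
C12: sp2
C3, C4, C5, C6, C11 → 5 sp carbons.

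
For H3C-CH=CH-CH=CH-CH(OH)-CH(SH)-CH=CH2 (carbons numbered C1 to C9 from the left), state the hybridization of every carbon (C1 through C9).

C1 (4 σ bonds) has steric number 4: sp3.
C2 is sp2: 3 σ bonds, plus one π bond, 3 electron-density regions.
C3 carries 3 σ bonds, plus one π bond, giving a steric number of 3, so it is sp2.
C4 is sp2: 3 σ bonds, plus one π bond, 3 electron-density regions.
C5 — 3 σ bonds, plus one π bond. Steric number 3, so sp2.
C6 is sp3: 4 σ bonds, 4 electron-density regions.
C7: 4 σ bonds; 4 regions of electron density → sp3.
C8: 3 σ bonds, plus one π bond; 3 regions of electron density → sp2.
C9 carries 3 σ bonds, plus one π bond, giving a steric number of 3, so it is sp2.

C1 sp3, C2 sp2, C3 sp2, C4 sp2, C5 sp2, C6 sp3, C7 sp3, C8 sp2, C9 sp2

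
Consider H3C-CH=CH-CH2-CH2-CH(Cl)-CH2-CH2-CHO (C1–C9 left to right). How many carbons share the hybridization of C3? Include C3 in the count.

3

C3 is sp2 (one π bond).
C1: sp3
C2: sp2 ✓
C3: sp2 ✓
C4: sp3
C5: sp3
C6: sp3
C7: sp3
C8: sp3
C9: sp2 ✓
3 carbons are sp2.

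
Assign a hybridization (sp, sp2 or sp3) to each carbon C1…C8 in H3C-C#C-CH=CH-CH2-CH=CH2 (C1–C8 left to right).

C1 sp3, C2 sp, C3 sp, C4 sp2, C5 sp2, C6 sp3, C7 sp2, C8 sp2

C1: 4 σ bonds — 4 electron domains, sp3.
C2 carries 2 σ bonds, plus two π bonds, giving a steric number of 2, so it is sp.
C3 (2 σ bonds, plus two π bonds) has steric number 2: sp.
C4 is sp2: 3 σ bonds, plus one π bond, 3 electron-density regions.
C5 — 3 σ bonds, plus one π bond. Steric number 3, so sp2.
C6 carries 4 σ bonds, giving a steric number of 4, so it is sp3.
C7 carries 3 σ bonds, plus one π bond, giving a steric number of 3, so it is sp2.
C8 has 3 σ bonds, plus one π bond: steric number 3 → sp2.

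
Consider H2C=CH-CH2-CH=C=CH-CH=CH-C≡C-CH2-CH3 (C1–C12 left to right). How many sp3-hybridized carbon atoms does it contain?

C1: sp2
C2: sp2
C3: sp3 ✓
C4: sp2
C5: sp
C6: sp2
C7: sp2
C8: sp2
C9: sp
C10: sp
C11: sp3 ✓
C12: sp3 ✓
C3, C11, C12 → 3 sp3 carbons.

3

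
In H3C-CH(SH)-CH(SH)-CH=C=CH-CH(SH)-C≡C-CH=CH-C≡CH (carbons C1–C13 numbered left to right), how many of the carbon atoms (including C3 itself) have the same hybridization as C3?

4

C3 is sp3 (only σ bonds).
C1: sp3 ✓
C2: sp3 ✓
C3: sp3 ✓
C4: sp2
C5: sp
C6: sp2
C7: sp3 ✓
C8: sp
C9: sp
C10: sp2
C11: sp2
C12: sp
C13: sp
4 carbons are sp3.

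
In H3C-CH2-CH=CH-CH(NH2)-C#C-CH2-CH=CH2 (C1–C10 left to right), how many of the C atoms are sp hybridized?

2

C1: sp3
C2: sp3
C3: sp2
C4: sp2
C5: sp3
C6: sp ✓
C7: sp ✓
C8: sp3
C9: sp2
C10: sp2
C6, C7 → 2 sp carbons.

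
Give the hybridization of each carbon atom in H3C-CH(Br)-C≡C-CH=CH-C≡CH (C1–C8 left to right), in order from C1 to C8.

C1 sp3, C2 sp3, C3 sp, C4 sp, C5 sp2, C6 sp2, C7 sp, C8 sp

C1 — 4 σ bonds. Steric number 4, so sp3.
C2: 4 σ bonds — 4 electron domains, sp3.
C3: 2 σ bonds, plus two π bonds — 2 electron domains, sp.
C4 — 2 σ bonds, plus two π bonds. Steric number 2, so sp.
C5 carries 3 σ bonds, plus one π bond, giving a steric number of 3, so it is sp2.
C6: 3 σ bonds, plus one π bond — 3 electron domains, sp2.
C7 (2 σ bonds, plus two π bonds) has steric number 2: sp.
C8: 2 σ bonds, plus two π bonds — 2 electron domains, sp.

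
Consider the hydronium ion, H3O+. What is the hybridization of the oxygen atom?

sp^3

Three σ bonds + one lone pair = steric number 4 → sp3.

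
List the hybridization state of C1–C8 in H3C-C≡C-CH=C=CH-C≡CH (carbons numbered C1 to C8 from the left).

C1 sp3, C2 sp, C3 sp, C4 sp2, C5 sp, C6 sp2, C7 sp, C8 sp

C1 (4 σ bonds) has steric number 4: sp3.
C2 (2 σ bonds, plus two π bonds) has steric number 2: sp.
C3: 2 σ bonds, plus two π bonds — 2 electron domains, sp.
C4 has 3 σ bonds, plus one π bond: steric number 3 → sp2.
C5: 2 σ bonds, plus two π bonds; 2 regions of electron density → sp.
C6 — 3 σ bonds, plus one π bond. Steric number 3, so sp2.
C7: 2 σ bonds, plus two π bonds; 2 regions of electron density → sp.
C8 (2 σ bonds, plus two π bonds) has steric number 2: sp.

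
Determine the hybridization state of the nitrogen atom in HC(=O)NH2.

sp²

Amide resonance delocalises the N lone pair; N is planar sp2.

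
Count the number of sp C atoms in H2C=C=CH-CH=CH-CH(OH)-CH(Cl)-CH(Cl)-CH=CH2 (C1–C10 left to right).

C1: sp2
C2: sp ✓
C3: sp2
C4: sp2
C5: sp2
C6: sp3
C7: sp3
C8: sp3
C9: sp2
C10: sp2
C2 → 1 sp carbon.

1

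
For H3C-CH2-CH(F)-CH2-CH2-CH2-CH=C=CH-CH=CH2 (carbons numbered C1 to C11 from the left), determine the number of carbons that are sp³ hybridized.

C1: sp3 ✓
C2: sp3 ✓
C3: sp3 ✓
C4: sp3 ✓
C5: sp3 ✓
C6: sp3 ✓
C7: sp2
C8: sp
C9: sp2
C10: sp2
C11: sp2
C1, C2, C3, C4, C5, C6 → 6 sp3 carbons.

6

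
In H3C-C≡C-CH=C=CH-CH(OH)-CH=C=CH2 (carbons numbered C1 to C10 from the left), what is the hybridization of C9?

C9 — 2 σ bonds, plus two π bonds. Steric number 2, so sp.

sp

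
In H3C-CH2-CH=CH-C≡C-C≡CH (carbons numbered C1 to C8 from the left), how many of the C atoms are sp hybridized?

C1: sp3
C2: sp3
C3: sp2
C4: sp2
C5: sp ✓
C6: sp ✓
C7: sp ✓
C8: sp ✓
C5, C6, C7, C8 → 4 sp carbons.

4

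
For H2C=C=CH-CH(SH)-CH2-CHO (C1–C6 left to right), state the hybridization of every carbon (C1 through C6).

C1: 3 σ bonds, plus one π bond — 3 electron domains, sp2.
C2 (2 σ bonds, plus two π bonds) has steric number 2: sp.
C3 has 3 σ bonds, plus one π bond: steric number 3 → sp2.
C4 — 4 σ bonds. Steric number 4, so sp3.
C5: 4 σ bonds — 4 electron domains, sp3.
C6 (3 σ bonds, plus one π bond) has steric number 3: sp2.

C1 sp2, C2 sp, C3 sp2, C4 sp3, C5 sp3, C6 sp2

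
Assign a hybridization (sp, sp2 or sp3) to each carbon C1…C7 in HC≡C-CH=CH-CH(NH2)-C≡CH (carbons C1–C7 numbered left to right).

C1: 2 σ bonds, plus two π bonds; 2 regions of electron density → sp.
C2 (2 σ bonds, plus two π bonds) has steric number 2: sp.
C3 has 3 σ bonds, plus one π bond: steric number 3 → sp2.
C4 (3 σ bonds, plus one π bond) has steric number 3: sp2.
C5 carries 4 σ bonds, giving a steric number of 4, so it is sp3.
C6: 2 σ bonds, plus two π bonds — 2 electron domains, sp.
C7: 2 σ bonds, plus two π bonds; 2 regions of electron density → sp.

C1 sp, C2 sp, C3 sp2, C4 sp2, C5 sp3, C6 sp, C7 sp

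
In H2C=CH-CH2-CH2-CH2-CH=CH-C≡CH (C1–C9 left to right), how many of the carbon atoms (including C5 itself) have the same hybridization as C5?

3

C5 is sp3 (only σ bonds).
C1: sp2
C2: sp2
C3: sp3 ✓
C4: sp3 ✓
C5: sp3 ✓
C6: sp2
C7: sp2
C8: sp
C9: sp
3 carbons are sp3.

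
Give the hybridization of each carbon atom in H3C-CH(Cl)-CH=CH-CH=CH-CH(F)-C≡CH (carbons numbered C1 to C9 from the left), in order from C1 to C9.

C1 sp3, C2 sp3, C3 sp2, C4 sp2, C5 sp2, C6 sp2, C7 sp3, C8 sp, C9 sp

C1: 4 σ bonds — 4 electron domains, sp3.
C2 has 4 σ bonds: steric number 4 → sp3.
C3 (3 σ bonds, plus one π bond) has steric number 3: sp2.
C4 is sp2: 3 σ bonds, plus one π bond, 3 electron-density regions.
C5 is sp2: 3 σ bonds, plus one π bond, 3 electron-density regions.
C6 (3 σ bonds, plus one π bond) has steric number 3: sp2.
C7 — 4 σ bonds. Steric number 4, so sp3.
C8 has 2 σ bonds, plus two π bonds: steric number 2 → sp.
C9: 2 σ bonds, plus two π bonds; 2 regions of electron density → sp.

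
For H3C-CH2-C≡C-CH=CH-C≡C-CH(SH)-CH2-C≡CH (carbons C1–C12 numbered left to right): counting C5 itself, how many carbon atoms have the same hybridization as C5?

2

C5 is sp2 (one π bond).
C1: sp3
C2: sp3
C3: sp
C4: sp
C5: sp2 ✓
C6: sp2 ✓
C7: sp
C8: sp
C9: sp3
C10: sp3
C11: sp
C12: sp
2 carbons are sp2.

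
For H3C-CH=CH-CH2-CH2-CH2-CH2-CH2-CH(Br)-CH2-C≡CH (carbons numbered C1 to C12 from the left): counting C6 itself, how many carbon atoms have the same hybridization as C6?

C6 is sp3 (only σ bonds).
C1: sp3 ✓
C2: sp2
C3: sp2
C4: sp3 ✓
C5: sp3 ✓
C6: sp3 ✓
C7: sp3 ✓
C8: sp3 ✓
C9: sp3 ✓
C10: sp3 ✓
C11: sp
C12: sp
8 carbons are sp3.

8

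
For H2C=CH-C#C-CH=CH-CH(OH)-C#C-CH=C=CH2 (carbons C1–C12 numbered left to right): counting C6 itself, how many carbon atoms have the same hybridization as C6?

6

C6 is sp2 (one π bond).
C1: sp2 ✓
C2: sp2 ✓
C3: sp
C4: sp
C5: sp2 ✓
C6: sp2 ✓
C7: sp3
C8: sp
C9: sp
C10: sp2 ✓
C11: sp
C12: sp2 ✓
6 carbons are sp2.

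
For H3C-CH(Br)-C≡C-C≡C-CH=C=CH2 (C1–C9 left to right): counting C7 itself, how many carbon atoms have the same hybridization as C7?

2

C7 is sp2 (one π bond).
C1: sp3
C2: sp3
C3: sp
C4: sp
C5: sp
C6: sp
C7: sp2 ✓
C8: sp
C9: sp2 ✓
2 carbons are sp2.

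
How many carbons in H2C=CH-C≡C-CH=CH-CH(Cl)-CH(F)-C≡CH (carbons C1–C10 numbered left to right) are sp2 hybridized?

4

C1: sp2 ✓
C2: sp2 ✓
C3: sp
C4: sp
C5: sp2 ✓
C6: sp2 ✓
C7: sp3
C8: sp3
C9: sp
C10: sp
C1, C2, C5, C6 → 4 sp2 carbons.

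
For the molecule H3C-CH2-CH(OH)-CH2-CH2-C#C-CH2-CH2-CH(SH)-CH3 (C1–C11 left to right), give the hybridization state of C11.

sp³

C11: 4 σ bonds; 4 regions of electron density → sp3.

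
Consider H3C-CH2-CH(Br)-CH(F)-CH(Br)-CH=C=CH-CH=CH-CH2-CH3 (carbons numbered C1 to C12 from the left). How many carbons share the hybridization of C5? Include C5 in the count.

7

C5 is sp3 (only σ bonds).
C1: sp3 ✓
C2: sp3 ✓
C3: sp3 ✓
C4: sp3 ✓
C5: sp3 ✓
C6: sp2
C7: sp
C8: sp2
C9: sp2
C10: sp2
C11: sp3 ✓
C12: sp3 ✓
7 carbons are sp3.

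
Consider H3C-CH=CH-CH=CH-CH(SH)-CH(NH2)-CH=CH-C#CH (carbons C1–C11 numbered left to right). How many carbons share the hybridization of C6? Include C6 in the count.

C6 is sp3 (only σ bonds).
C1: sp3 ✓
C2: sp2
C3: sp2
C4: sp2
C5: sp2
C6: sp3 ✓
C7: sp3 ✓
C8: sp2
C9: sp2
C10: sp
C11: sp
3 carbons are sp3.

3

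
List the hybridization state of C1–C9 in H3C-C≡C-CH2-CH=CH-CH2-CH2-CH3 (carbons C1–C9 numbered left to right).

C1 (4 σ bonds) has steric number 4: sp3.
C2 carries 2 σ bonds, plus two π bonds, giving a steric number of 2, so it is sp.
C3 is sp: 2 σ bonds, plus two π bonds, 2 electron-density regions.
C4: 4 σ bonds; 4 regions of electron density → sp3.
C5 carries 3 σ bonds, plus one π bond, giving a steric number of 3, so it is sp2.
C6 has 3 σ bonds, plus one π bond: steric number 3 → sp2.
C7 (4 σ bonds) has steric number 4: sp3.
C8 has 4 σ bonds: steric number 4 → sp3.
C9 carries 4 σ bonds, giving a steric number of 4, so it is sp3.

C1 sp3, C2 sp, C3 sp, C4 sp3, C5 sp2, C6 sp2, C7 sp3, C8 sp3, C9 sp3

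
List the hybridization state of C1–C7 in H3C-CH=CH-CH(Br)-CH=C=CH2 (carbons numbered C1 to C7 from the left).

C1 — 4 σ bonds. Steric number 4, so sp3.
C2 has 3 σ bonds, plus one π bond: steric number 3 → sp2.
C3 is sp2: 3 σ bonds, plus one π bond, 3 electron-density regions.
C4 is sp3: 4 σ bonds, 4 electron-density regions.
C5 carries 3 σ bonds, plus one π bond, giving a steric number of 3, so it is sp2.
C6: 2 σ bonds, plus two π bonds — 2 electron domains, sp.
C7 — 3 σ bonds, plus one π bond. Steric number 3, so sp2.

C1 sp3, C2 sp2, C3 sp2, C4 sp3, C5 sp2, C6 sp, C7 sp2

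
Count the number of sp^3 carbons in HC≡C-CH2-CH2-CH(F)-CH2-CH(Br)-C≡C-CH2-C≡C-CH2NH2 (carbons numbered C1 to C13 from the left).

7

C1: sp
C2: sp
C3: sp3 ✓
C4: sp3 ✓
C5: sp3 ✓
C6: sp3 ✓
C7: sp3 ✓
C8: sp
C9: sp
C10: sp3 ✓
C11: sp
C12: sp
C13: sp3 ✓
C3, C4, C5, C6, C7, C10, C13 → 7 sp3 carbons.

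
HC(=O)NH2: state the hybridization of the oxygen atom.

sp^2

The oxygen atom: 1 σ bond and 2 lone pairs, plus one π bond; 3 regions of electron density → sp2.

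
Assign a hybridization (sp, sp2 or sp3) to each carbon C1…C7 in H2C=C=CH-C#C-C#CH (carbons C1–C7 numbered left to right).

C1 (3 σ bonds, plus one π bond) has steric number 3: sp2.
C2 carries 2 σ bonds, plus two π bonds, giving a steric number of 2, so it is sp.
C3 is sp2: 3 σ bonds, plus one π bond, 3 electron-density regions.
C4 (2 σ bonds, plus two π bonds) has steric number 2: sp.
C5: 2 σ bonds, plus two π bonds — 2 electron domains, sp.
C6: 2 σ bonds, plus two π bonds — 2 electron domains, sp.
C7: 2 σ bonds, plus two π bonds — 2 electron domains, sp.

C1 sp2, C2 sp, C3 sp2, C4 sp, C5 sp, C6 sp, C7 sp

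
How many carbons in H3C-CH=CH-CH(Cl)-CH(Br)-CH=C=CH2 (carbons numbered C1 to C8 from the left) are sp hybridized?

1

C1: sp3
C2: sp2
C3: sp2
C4: sp3
C5: sp3
C6: sp2
C7: sp ✓
C8: sp2
C7 → 1 sp carbon.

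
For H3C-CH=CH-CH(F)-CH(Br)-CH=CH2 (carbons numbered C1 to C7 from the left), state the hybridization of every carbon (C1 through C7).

C1 sp3, C2 sp2, C3 sp2, C4 sp3, C5 sp3, C6 sp2, C7 sp2

C1 — 4 σ bonds. Steric number 4, so sp3.
C2 — 3 σ bonds, plus one π bond. Steric number 3, so sp2.
C3: 3 σ bonds, plus one π bond — 3 electron domains, sp2.
C4 has 4 σ bonds: steric number 4 → sp3.
C5 is sp3: 4 σ bonds, 4 electron-density regions.
C6: 3 σ bonds, plus one π bond — 3 electron domains, sp2.
C7: 3 σ bonds, plus one π bond — 3 electron domains, sp2.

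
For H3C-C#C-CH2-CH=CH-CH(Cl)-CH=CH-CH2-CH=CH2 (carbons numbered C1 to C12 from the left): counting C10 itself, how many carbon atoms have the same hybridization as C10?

C10 is sp3 (only σ bonds).
C1: sp3 ✓
C2: sp
C3: sp
C4: sp3 ✓
C5: sp2
C6: sp2
C7: sp3 ✓
C8: sp2
C9: sp2
C10: sp3 ✓
C11: sp2
C12: sp2
4 carbons are sp3.

4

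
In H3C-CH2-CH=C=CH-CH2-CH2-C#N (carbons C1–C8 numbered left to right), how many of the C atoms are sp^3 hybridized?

4

C1: sp3 ✓
C2: sp3 ✓
C3: sp2
C4: sp
C5: sp2
C6: sp3 ✓
C7: sp3 ✓
C8: sp
C1, C2, C6, C7 → 4 sp3 carbons.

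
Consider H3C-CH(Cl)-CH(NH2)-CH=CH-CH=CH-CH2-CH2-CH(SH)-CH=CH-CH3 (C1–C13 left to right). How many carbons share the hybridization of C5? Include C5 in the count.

C5 is sp2 (one π bond).
C1: sp3
C2: sp3
C3: sp3
C4: sp2 ✓
C5: sp2 ✓
C6: sp2 ✓
C7: sp2 ✓
C8: sp3
C9: sp3
C10: sp3
C11: sp2 ✓
C12: sp2 ✓
C13: sp3
6 carbons are sp2.

6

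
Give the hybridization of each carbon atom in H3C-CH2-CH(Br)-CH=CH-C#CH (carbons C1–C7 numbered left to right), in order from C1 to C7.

C1 sp3, C2 sp3, C3 sp3, C4 sp2, C5 sp2, C6 sp, C7 sp

C1 carries 4 σ bonds, giving a steric number of 4, so it is sp3.
C2 has 4 σ bonds: steric number 4 → sp3.
C3: 4 σ bonds; 4 regions of electron density → sp3.
C4 has 3 σ bonds, plus one π bond: steric number 3 → sp2.
C5 carries 3 σ bonds, plus one π bond, giving a steric number of 3, so it is sp2.
C6 (2 σ bonds, plus two π bonds) has steric number 2: sp.
C7 has 2 σ bonds, plus two π bonds: steric number 2 → sp.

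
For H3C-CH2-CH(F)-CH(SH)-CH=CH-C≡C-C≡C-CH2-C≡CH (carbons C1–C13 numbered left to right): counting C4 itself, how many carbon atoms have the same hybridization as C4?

C4 is sp3 (only σ bonds).
C1: sp3 ✓
C2: sp3 ✓
C3: sp3 ✓
C4: sp3 ✓
C5: sp2
C6: sp2
C7: sp
C8: sp
C9: sp
C10: sp
C11: sp3 ✓
C12: sp
C13: sp
5 carbons are sp3.

5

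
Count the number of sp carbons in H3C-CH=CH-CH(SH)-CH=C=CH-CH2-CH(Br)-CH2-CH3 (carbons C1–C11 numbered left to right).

C1: sp3
C2: sp2
C3: sp2
C4: sp3
C5: sp2
C6: sp ✓
C7: sp2
C8: sp3
C9: sp3
C10: sp3
C11: sp3
C6 → 1 sp carbon.

1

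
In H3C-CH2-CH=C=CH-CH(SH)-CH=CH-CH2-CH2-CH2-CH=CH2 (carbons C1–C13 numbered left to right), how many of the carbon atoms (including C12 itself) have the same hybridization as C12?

C12 is sp2 (one π bond).
C1: sp3
C2: sp3
C3: sp2 ✓
C4: sp
C5: sp2 ✓
C6: sp3
C7: sp2 ✓
C8: sp2 ✓
C9: sp3
C10: sp3
C11: sp3
C12: sp2 ✓
C13: sp2 ✓
6 carbons are sp2.

6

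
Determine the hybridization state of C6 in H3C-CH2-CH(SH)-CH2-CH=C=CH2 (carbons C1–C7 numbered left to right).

C6: 2 σ bonds, plus two π bonds — 2 electron domains, sp.

sp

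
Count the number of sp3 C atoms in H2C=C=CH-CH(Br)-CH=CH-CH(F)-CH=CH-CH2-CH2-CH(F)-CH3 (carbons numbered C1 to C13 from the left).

C1: sp2
C2: sp
C3: sp2
C4: sp3 ✓
C5: sp2
C6: sp2
C7: sp3 ✓
C8: sp2
C9: sp2
C10: sp3 ✓
C11: sp3 ✓
C12: sp3 ✓
C13: sp3 ✓
C4, C7, C10, C11, C12, C13 → 6 sp3 carbons.

6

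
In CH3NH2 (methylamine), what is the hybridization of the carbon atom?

The carbon atom: 4 σ bonds; 4 regions of electron density → sp3.

sp^3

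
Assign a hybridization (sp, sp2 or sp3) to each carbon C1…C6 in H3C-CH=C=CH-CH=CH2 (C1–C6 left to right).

C1 is sp3: 4 σ bonds, 4 electron-density regions.
C2: 3 σ bonds, plus one π bond — 3 electron domains, sp2.
C3: 2 σ bonds, plus two π bonds; 2 regions of electron density → sp.
C4 is sp2: 3 σ bonds, plus one π bond, 3 electron-density regions.
C5 — 3 σ bonds, plus one π bond. Steric number 3, so sp2.
C6: 3 σ bonds, plus one π bond; 3 regions of electron density → sp2.

C1 sp3, C2 sp2, C3 sp, C4 sp2, C5 sp2, C6 sp2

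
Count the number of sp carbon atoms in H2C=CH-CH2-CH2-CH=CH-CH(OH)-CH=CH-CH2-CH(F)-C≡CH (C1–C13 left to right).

2

C1: sp2
C2: sp2
C3: sp3
C4: sp3
C5: sp2
C6: sp2
C7: sp3
C8: sp2
C9: sp2
C10: sp3
C11: sp3
C12: sp ✓
C13: sp ✓
C12, C13 → 2 sp carbons.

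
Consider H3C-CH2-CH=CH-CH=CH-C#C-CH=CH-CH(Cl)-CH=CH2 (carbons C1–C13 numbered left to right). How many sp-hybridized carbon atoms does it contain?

2

C1: sp3
C2: sp3
C3: sp2
C4: sp2
C5: sp2
C6: sp2
C7: sp ✓
C8: sp ✓
C9: sp2
C10: sp2
C11: sp3
C12: sp2
C13: sp2
C7, C8 → 2 sp carbons.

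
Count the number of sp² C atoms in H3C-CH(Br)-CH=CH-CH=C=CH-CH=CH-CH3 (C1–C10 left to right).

C1: sp3
C2: sp3
C3: sp2 ✓
C4: sp2 ✓
C5: sp2 ✓
C6: sp
C7: sp2 ✓
C8: sp2 ✓
C9: sp2 ✓
C10: sp3
C3, C4, C5, C7, C8, C9 → 6 sp2 carbons.

6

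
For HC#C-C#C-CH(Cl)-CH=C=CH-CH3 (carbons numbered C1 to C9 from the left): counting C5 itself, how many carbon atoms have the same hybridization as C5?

2

C5 is sp3 (only σ bonds).
C1: sp
C2: sp
C3: sp
C4: sp
C5: sp3 ✓
C6: sp2
C7: sp
C8: sp2
C9: sp3 ✓
2 carbons are sp3.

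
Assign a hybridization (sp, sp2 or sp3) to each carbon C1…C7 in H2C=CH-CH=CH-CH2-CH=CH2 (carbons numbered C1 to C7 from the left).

C1 sp2, C2 sp2, C3 sp2, C4 sp2, C5 sp3, C6 sp2, C7 sp2

C1 — 3 σ bonds, plus one π bond. Steric number 3, so sp2.
C2 is sp2: 3 σ bonds, plus one π bond, 3 electron-density regions.
C3 carries 3 σ bonds, plus one π bond, giving a steric number of 3, so it is sp2.
C4 (3 σ bonds, plus one π bond) has steric number 3: sp2.
C5: 4 σ bonds — 4 electron domains, sp3.
C6 is sp2: 3 σ bonds, plus one π bond, 3 electron-density regions.
C7 (3 σ bonds, plus one π bond) has steric number 3: sp2.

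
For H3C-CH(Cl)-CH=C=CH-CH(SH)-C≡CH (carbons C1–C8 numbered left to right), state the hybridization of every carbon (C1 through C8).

C1: 4 σ bonds; 4 regions of electron density → sp3.
C2: 4 σ bonds; 4 regions of electron density → sp3.
C3 (3 σ bonds, plus one π bond) has steric number 3: sp2.
C4 — 2 σ bonds, plus two π bonds. Steric number 2, so sp.
C5: 3 σ bonds, plus one π bond — 3 electron domains, sp2.
C6 — 4 σ bonds. Steric number 4, so sp3.
C7 carries 2 σ bonds, plus two π bonds, giving a steric number of 2, so it is sp.
C8: 2 σ bonds, plus two π bonds — 2 electron domains, sp.

C1 sp3, C2 sp3, C3 sp2, C4 sp, C5 sp2, C6 sp3, C7 sp, C8 sp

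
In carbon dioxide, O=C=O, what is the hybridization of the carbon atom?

Two σ bonds, two π bonds → steric number 2 → sp.

sp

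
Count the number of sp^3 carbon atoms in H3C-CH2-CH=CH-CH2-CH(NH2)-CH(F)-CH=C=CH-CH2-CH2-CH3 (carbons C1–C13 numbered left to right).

8

C1: sp3 ✓
C2: sp3 ✓
C3: sp2
C4: sp2
C5: sp3 ✓
C6: sp3 ✓
C7: sp3 ✓
C8: sp2
C9: sp
C10: sp2
C11: sp3 ✓
C12: sp3 ✓
C13: sp3 ✓
C1, C2, C5, C6, C7, C11, C12, C13 → 8 sp3 carbons.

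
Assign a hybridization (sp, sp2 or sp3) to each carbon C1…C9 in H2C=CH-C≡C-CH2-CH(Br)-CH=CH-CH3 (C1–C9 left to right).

C1 has 3 σ bonds, plus one π bond: steric number 3 → sp2.
C2 carries 3 σ bonds, plus one π bond, giving a steric number of 3, so it is sp2.
C3: 2 σ bonds, plus two π bonds; 2 regions of electron density → sp.
C4 carries 2 σ bonds, plus two π bonds, giving a steric number of 2, so it is sp.
C5 — 4 σ bonds. Steric number 4, so sp3.
C6 (4 σ bonds) has steric number 4: sp3.
C7 (3 σ bonds, plus one π bond) has steric number 3: sp2.
C8: 3 σ bonds, plus one π bond; 3 regions of electron density → sp2.
C9 (4 σ bonds) has steric number 4: sp3.

C1 sp2, C2 sp2, C3 sp, C4 sp, C5 sp3, C6 sp3, C7 sp2, C8 sp2, C9 sp3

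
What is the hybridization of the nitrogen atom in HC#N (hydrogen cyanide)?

sp

The nitrogen atom (1 σ bond and 1 lone pair, plus two π bonds) has steric number 2: sp.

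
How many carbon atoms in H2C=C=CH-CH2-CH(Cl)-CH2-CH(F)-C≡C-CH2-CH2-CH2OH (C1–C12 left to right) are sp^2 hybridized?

2

C1: sp2 ✓
C2: sp
C3: sp2 ✓
C4: sp3
C5: sp3
C6: sp3
C7: sp3
C8: sp
C9: sp
C10: sp3
C11: sp3
C12: sp3
C1, C3 → 2 sp2 carbons.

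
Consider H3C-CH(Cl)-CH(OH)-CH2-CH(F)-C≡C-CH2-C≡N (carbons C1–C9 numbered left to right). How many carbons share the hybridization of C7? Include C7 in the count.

C7 is sp (two π bonds).
C1: sp3
C2: sp3
C3: sp3
C4: sp3
C5: sp3
C6: sp ✓
C7: sp ✓
C8: sp3
C9: sp ✓
3 carbons are sp.

3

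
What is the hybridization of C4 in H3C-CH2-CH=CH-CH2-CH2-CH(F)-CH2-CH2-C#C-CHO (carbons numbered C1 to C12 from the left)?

sp²

C4 — 3 σ bonds, plus one π bond. Steric number 3, so sp2.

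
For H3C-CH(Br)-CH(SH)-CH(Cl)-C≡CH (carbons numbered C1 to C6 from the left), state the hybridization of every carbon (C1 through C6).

C1 sp3, C2 sp3, C3 sp3, C4 sp3, C5 sp, C6 sp

C1 is sp3: 4 σ bonds, 4 electron-density regions.
C2 — 4 σ bonds. Steric number 4, so sp3.
C3: 4 σ bonds; 4 regions of electron density → sp3.
C4 — 4 σ bonds. Steric number 4, so sp3.
C5 — 2 σ bonds, plus two π bonds. Steric number 2, so sp.
C6 is sp: 2 σ bonds, plus two π bonds, 2 electron-density regions.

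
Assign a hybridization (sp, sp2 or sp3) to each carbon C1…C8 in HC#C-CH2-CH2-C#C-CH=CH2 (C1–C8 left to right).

C1 carries 2 σ bonds, plus two π bonds, giving a steric number of 2, so it is sp.
C2 carries 2 σ bonds, plus two π bonds, giving a steric number of 2, so it is sp.
C3 (4 σ bonds) has steric number 4: sp3.
C4 has 4 σ bonds: steric number 4 → sp3.
C5 (2 σ bonds, plus two π bonds) has steric number 2: sp.
C6 carries 2 σ bonds, plus two π bonds, giving a steric number of 2, so it is sp.
C7 — 3 σ bonds, plus one π bond. Steric number 3, so sp2.
C8: 3 σ bonds, plus one π bond — 3 electron domains, sp2.

C1 sp, C2 sp, C3 sp3, C4 sp3, C5 sp, C6 sp, C7 sp2, C8 sp2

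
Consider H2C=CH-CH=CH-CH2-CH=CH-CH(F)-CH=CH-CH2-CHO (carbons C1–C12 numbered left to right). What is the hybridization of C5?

C5: 4 σ bonds — 4 electron domains, sp3.

sp³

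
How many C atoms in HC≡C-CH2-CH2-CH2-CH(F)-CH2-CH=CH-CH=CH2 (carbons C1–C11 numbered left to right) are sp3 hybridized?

5

C1: sp
C2: sp
C3: sp3 ✓
C4: sp3 ✓
C5: sp3 ✓
C6: sp3 ✓
C7: sp3 ✓
C8: sp2
C9: sp2
C10: sp2
C11: sp2
C3, C4, C5, C6, C7 → 5 sp3 carbons.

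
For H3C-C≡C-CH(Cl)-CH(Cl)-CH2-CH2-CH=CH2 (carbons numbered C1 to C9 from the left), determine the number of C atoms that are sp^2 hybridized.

C1: sp3
C2: sp
C3: sp
C4: sp3
C5: sp3
C6: sp3
C7: sp3
C8: sp2 ✓
C9: sp2 ✓
C8, C9 → 2 sp2 carbons.

2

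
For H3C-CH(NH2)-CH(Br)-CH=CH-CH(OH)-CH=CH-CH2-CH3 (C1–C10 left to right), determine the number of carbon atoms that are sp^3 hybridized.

6

C1: sp3 ✓
C2: sp3 ✓
C3: sp3 ✓
C4: sp2
C5: sp2
C6: sp3 ✓
C7: sp2
C8: sp2
C9: sp3 ✓
C10: sp3 ✓
C1, C2, C3, C6, C9, C10 → 6 sp3 carbons.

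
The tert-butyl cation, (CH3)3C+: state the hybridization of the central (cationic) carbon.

Three σ bonds and an empty p orbital; no lone pair → steric number 3 → sp2 and planar.

sp^2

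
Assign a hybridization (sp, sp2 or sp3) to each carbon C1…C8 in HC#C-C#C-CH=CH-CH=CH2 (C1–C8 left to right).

C1: 2 σ bonds, plus two π bonds; 2 regions of electron density → sp.
C2 (2 σ bonds, plus two π bonds) has steric number 2: sp.
C3 (2 σ bonds, plus two π bonds) has steric number 2: sp.
C4 carries 2 σ bonds, plus two π bonds, giving a steric number of 2, so it is sp.
C5 has 3 σ bonds, plus one π bond: steric number 3 → sp2.
C6 (3 σ bonds, plus one π bond) has steric number 3: sp2.
C7 carries 3 σ bonds, plus one π bond, giving a steric number of 3, so it is sp2.
C8 has 3 σ bonds, plus one π bond: steric number 3 → sp2.

C1 sp, C2 sp, C3 sp, C4 sp, C5 sp2, C6 sp2, C7 sp2, C8 sp2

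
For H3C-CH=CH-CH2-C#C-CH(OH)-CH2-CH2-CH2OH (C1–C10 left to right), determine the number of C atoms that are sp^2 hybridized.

C1: sp3
C2: sp2 ✓
C3: sp2 ✓
C4: sp3
C5: sp
C6: sp
C7: sp3
C8: sp3
C9: sp3
C10: sp3
C2, C3 → 2 sp2 carbons.

2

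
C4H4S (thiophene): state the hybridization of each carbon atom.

sp2

Each carbon atom has 3 σ bonds, plus one π bond: steric number 3 → sp2.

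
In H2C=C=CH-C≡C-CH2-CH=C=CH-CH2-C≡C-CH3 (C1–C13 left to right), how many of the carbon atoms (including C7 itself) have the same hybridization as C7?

C7 is sp2 (one π bond).
C1: sp2 ✓
C2: sp
C3: sp2 ✓
C4: sp
C5: sp
C6: sp3
C7: sp2 ✓
C8: sp
C9: sp2 ✓
C10: sp3
C11: sp
C12: sp
C13: sp3
4 carbons are sp2.

4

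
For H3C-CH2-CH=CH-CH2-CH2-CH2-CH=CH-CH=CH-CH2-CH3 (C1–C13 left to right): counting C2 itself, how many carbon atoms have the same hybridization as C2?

7

C2 is sp3 (only σ bonds).
C1: sp3 ✓
C2: sp3 ✓
C3: sp2
C4: sp2
C5: sp3 ✓
C6: sp3 ✓
C7: sp3 ✓
C8: sp2
C9: sp2
C10: sp2
C11: sp2
C12: sp3 ✓
C13: sp3 ✓
7 carbons are sp3.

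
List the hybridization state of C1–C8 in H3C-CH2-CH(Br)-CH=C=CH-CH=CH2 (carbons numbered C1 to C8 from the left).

C1 sp3, C2 sp3, C3 sp3, C4 sp2, C5 sp, C6 sp2, C7 sp2, C8 sp2

C1 has 4 σ bonds: steric number 4 → sp3.
C2: 4 σ bonds; 4 regions of electron density → sp3.
C3: 4 σ bonds; 4 regions of electron density → sp3.
C4 (3 σ bonds, plus one π bond) has steric number 3: sp2.
C5: 2 σ bonds, plus two π bonds; 2 regions of electron density → sp.
C6 — 3 σ bonds, plus one π bond. Steric number 3, so sp2.
C7: 3 σ bonds, plus one π bond — 3 electron domains, sp2.
C8: 3 σ bonds, plus one π bond; 3 regions of electron density → sp2.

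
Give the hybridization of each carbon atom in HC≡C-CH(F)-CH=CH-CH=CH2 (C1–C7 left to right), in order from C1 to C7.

C1 sp, C2 sp, C3 sp3, C4 sp2, C5 sp2, C6 sp2, C7 sp2

C1 has 2 σ bonds, plus two π bonds: steric number 2 → sp.
C2 (2 σ bonds, plus two π bonds) has steric number 2: sp.
C3 carries 4 σ bonds, giving a steric number of 4, so it is sp3.
C4: 3 σ bonds, plus one π bond — 3 electron domains, sp2.
C5: 3 σ bonds, plus one π bond; 3 regions of electron density → sp2.
C6: 3 σ bonds, plus one π bond; 3 regions of electron density → sp2.
C7: 3 σ bonds, plus one π bond; 3 regions of electron density → sp2.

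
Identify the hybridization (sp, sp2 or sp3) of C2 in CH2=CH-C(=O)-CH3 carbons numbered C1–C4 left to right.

C2 is sp2: 3 σ bonds, plus one π bond, 3 electron-density regions.

sp²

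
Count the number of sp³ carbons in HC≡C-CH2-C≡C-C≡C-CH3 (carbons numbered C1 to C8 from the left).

2

C1: sp
C2: sp
C3: sp3 ✓
C4: sp
C5: sp
C6: sp
C7: sp
C8: sp3 ✓
C3, C8 → 2 sp3 carbons.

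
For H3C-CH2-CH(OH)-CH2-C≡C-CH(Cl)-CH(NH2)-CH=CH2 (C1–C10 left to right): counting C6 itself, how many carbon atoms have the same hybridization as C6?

C6 is sp (two π bonds).
C1: sp3
C2: sp3
C3: sp3
C4: sp3
C5: sp ✓
C6: sp ✓
C7: sp3
C8: sp3
C9: sp2
C10: sp2
2 carbons are sp.

2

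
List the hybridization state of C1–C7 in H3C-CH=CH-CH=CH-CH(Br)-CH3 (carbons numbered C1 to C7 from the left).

C1 has 4 σ bonds: steric number 4 → sp3.
C2 (3 σ bonds, plus one π bond) has steric number 3: sp2.
C3 — 3 σ bonds, plus one π bond. Steric number 3, so sp2.
C4 carries 3 σ bonds, plus one π bond, giving a steric number of 3, so it is sp2.
C5 (3 σ bonds, plus one π bond) has steric number 3: sp2.
C6 has 4 σ bonds: steric number 4 → sp3.
C7 — 4 σ bonds. Steric number 4, so sp3.

C1 sp3, C2 sp2, C3 sp2, C4 sp2, C5 sp2, C6 sp3, C7 sp3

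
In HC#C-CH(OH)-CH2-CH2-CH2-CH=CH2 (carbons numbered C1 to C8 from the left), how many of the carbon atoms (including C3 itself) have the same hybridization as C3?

C3 is sp3 (only σ bonds).
C1: sp
C2: sp
C3: sp3 ✓
C4: sp3 ✓
C5: sp3 ✓
C6: sp3 ✓
C7: sp2
C8: sp2
4 carbons are sp3.

4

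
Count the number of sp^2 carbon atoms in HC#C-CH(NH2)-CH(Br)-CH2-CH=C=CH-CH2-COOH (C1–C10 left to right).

3

C1: sp
C2: sp
C3: sp3
C4: sp3
C5: sp3
C6: sp2 ✓
C7: sp
C8: sp2 ✓
C9: sp3
C10: sp2 ✓
C6, C8, C10 → 3 sp2 carbons.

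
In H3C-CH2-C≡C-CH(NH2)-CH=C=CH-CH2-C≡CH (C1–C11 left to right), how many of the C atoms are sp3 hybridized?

C1: sp3 ✓
C2: sp3 ✓
C3: sp
C4: sp
C5: sp3 ✓
C6: sp2
C7: sp
C8: sp2
C9: sp3 ✓
C10: sp
C11: sp
C1, C2, C5, C9 → 4 sp3 carbons.

4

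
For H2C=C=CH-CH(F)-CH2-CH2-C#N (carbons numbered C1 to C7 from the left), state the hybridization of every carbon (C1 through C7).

C1 has 3 σ bonds, plus one π bond: steric number 3 → sp2.
C2 is sp: 2 σ bonds, plus two π bonds, 2 electron-density regions.
C3: 3 σ bonds, plus one π bond; 3 regions of electron density → sp2.
C4 (4 σ bonds) has steric number 4: sp3.
C5 is sp3: 4 σ bonds, 4 electron-density regions.
C6: 4 σ bonds; 4 regions of electron density → sp3.
C7 (2 σ bonds, plus two π bonds) has steric number 2: sp.

C1 sp2, C2 sp, C3 sp2, C4 sp3, C5 sp3, C6 sp3, C7 sp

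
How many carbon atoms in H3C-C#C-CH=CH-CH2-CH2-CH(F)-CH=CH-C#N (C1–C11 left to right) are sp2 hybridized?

C1: sp3
C2: sp
C3: sp
C4: sp2 ✓
C5: sp2 ✓
C6: sp3
C7: sp3
C8: sp3
C9: sp2 ✓
C10: sp2 ✓
C11: sp
C4, C5, C9, C10 → 4 sp2 carbons.

4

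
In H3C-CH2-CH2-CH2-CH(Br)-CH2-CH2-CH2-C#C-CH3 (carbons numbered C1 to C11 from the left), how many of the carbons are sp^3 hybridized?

C1: sp3 ✓
C2: sp3 ✓
C3: sp3 ✓
C4: sp3 ✓
C5: sp3 ✓
C6: sp3 ✓
C7: sp3 ✓
C8: sp3 ✓
C9: sp
C10: sp
C11: sp3 ✓
C1, C2, C3, C4, C5, C6, C7, C8, C11 → 9 sp3 carbons.

9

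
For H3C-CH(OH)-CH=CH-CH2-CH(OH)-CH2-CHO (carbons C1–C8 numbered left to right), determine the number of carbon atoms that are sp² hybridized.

C1: sp3
C2: sp3
C3: sp2 ✓
C4: sp2 ✓
C5: sp3
C6: sp3
C7: sp3
C8: sp2 ✓
C3, C4, C8 → 3 sp2 carbons.

3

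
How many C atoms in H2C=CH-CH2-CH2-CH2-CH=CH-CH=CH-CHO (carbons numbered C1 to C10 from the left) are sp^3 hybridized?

C1: sp2
C2: sp2
C3: sp3 ✓
C4: sp3 ✓
C5: sp3 ✓
C6: sp2
C7: sp2
C8: sp2
C9: sp2
C10: sp2
C3, C4, C5 → 3 sp3 carbons.

3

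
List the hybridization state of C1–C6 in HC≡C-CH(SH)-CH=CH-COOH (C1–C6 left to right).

C1 sp, C2 sp, C3 sp3, C4 sp2, C5 sp2, C6 sp2

C1: 2 σ bonds, plus two π bonds — 2 electron domains, sp.
C2 (2 σ bonds, plus two π bonds) has steric number 2: sp.
C3 — 4 σ bonds. Steric number 4, so sp3.
C4 is sp2: 3 σ bonds, plus one π bond, 3 electron-density regions.
C5 (3 σ bonds, plus one π bond) has steric number 3: sp2.
C6 carries 3 σ bonds, plus one π bond, giving a steric number of 3, so it is sp2.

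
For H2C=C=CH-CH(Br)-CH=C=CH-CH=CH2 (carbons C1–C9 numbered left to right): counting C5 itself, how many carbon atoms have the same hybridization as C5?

6

C5 is sp2 (one π bond).
C1: sp2 ✓
C2: sp
C3: sp2 ✓
C4: sp3
C5: sp2 ✓
C6: sp
C7: sp2 ✓
C8: sp2 ✓
C9: sp2 ✓
6 carbons are sp2.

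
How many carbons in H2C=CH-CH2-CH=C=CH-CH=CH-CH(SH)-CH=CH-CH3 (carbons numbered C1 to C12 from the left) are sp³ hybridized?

3

C1: sp2
C2: sp2
C3: sp3 ✓
C4: sp2
C5: sp
C6: sp2
C7: sp2
C8: sp2
C9: sp3 ✓
C10: sp2
C11: sp2
C12: sp3 ✓
C3, C9, C12 → 3 sp3 carbons.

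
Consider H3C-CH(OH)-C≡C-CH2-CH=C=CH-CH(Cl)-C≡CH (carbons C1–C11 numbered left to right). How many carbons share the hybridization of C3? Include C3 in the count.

5

C3 is sp (two π bonds).
C1: sp3
C2: sp3
C3: sp ✓
C4: sp ✓
C5: sp3
C6: sp2
C7: sp ✓
C8: sp2
C9: sp3
C10: sp ✓
C11: sp ✓
5 carbons are sp.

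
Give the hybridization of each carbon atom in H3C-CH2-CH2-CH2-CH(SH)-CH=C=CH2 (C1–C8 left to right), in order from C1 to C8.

C1 sp3, C2 sp3, C3 sp3, C4 sp3, C5 sp3, C6 sp2, C7 sp, C8 sp2

C1 carries 4 σ bonds, giving a steric number of 4, so it is sp3.
C2 is sp3: 4 σ bonds, 4 electron-density regions.
C3 — 4 σ bonds. Steric number 4, so sp3.
C4 carries 4 σ bonds, giving a steric number of 4, so it is sp3.
C5 has 4 σ bonds: steric number 4 → sp3.
C6: 3 σ bonds, plus one π bond; 3 regions of electron density → sp2.
C7 (2 σ bonds, plus two π bonds) has steric number 2: sp.
C8 has 3 σ bonds, plus one π bond: steric number 3 → sp2.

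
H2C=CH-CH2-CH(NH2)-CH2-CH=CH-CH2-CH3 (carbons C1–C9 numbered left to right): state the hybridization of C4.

C4 has 4 σ bonds: steric number 4 → sp3.

sp³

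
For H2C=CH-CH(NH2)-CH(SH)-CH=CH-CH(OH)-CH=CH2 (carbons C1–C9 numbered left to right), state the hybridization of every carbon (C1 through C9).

C1 (3 σ bonds, plus one π bond) has steric number 3: sp2.
C2 has 3 σ bonds, plus one π bond: steric number 3 → sp2.
C3 (4 σ bonds) has steric number 4: sp3.
C4 — 4 σ bonds. Steric number 4, so sp3.
C5 (3 σ bonds, plus one π bond) has steric number 3: sp2.
C6 is sp2: 3 σ bonds, plus one π bond, 3 electron-density regions.
C7 is sp3: 4 σ bonds, 4 electron-density regions.
C8 carries 3 σ bonds, plus one π bond, giving a steric number of 3, so it is sp2.
C9 (3 σ bonds, plus one π bond) has steric number 3: sp2.

C1 sp2, C2 sp2, C3 sp3, C4 sp3, C5 sp2, C6 sp2, C7 sp3, C8 sp2, C9 sp2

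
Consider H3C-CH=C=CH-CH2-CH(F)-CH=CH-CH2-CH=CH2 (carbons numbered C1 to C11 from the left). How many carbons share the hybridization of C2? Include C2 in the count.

6

C2 is sp2 (one π bond).
C1: sp3
C2: sp2 ✓
C3: sp
C4: sp2 ✓
C5: sp3
C6: sp3
C7: sp2 ✓
C8: sp2 ✓
C9: sp3
C10: sp2 ✓
C11: sp2 ✓
6 carbons are sp2.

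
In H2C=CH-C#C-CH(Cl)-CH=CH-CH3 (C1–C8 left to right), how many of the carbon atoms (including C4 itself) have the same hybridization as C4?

C4 is sp (two π bonds).
C1: sp2
C2: sp2
C3: sp ✓
C4: sp ✓
C5: sp3
C6: sp2
C7: sp2
C8: sp3
2 carbons are sp.

2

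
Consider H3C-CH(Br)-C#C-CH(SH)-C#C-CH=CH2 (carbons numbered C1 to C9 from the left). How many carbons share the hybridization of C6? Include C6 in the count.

C6 is sp (two π bonds).
C1: sp3
C2: sp3
C3: sp ✓
C4: sp ✓
C5: sp3
C6: sp ✓
C7: sp ✓
C8: sp2
C9: sp2
4 carbons are sp.

4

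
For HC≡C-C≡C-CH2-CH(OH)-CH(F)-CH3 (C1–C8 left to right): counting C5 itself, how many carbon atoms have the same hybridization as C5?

C5 is sp3 (only σ bonds).
C1: sp
C2: sp
C3: sp
C4: sp
C5: sp3 ✓
C6: sp3 ✓
C7: sp3 ✓
C8: sp3 ✓
4 carbons are sp3.

4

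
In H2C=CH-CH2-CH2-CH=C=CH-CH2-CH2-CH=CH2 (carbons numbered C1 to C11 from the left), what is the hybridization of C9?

C9 — 4 σ bonds. Steric number 4, so sp3.

sp^3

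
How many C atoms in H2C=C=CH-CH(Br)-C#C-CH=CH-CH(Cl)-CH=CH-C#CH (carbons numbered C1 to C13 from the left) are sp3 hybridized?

C1: sp2
C2: sp
C3: sp2
C4: sp3 ✓
C5: sp
C6: sp
C7: sp2
C8: sp2
C9: sp3 ✓
C10: sp2
C11: sp2
C12: sp
C13: sp
C4, C9 → 2 sp3 carbons.

2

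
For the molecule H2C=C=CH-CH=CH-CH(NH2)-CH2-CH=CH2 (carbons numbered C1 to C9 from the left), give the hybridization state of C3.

C3 (3 σ bonds, plus one π bond) has steric number 3: sp2.

sp2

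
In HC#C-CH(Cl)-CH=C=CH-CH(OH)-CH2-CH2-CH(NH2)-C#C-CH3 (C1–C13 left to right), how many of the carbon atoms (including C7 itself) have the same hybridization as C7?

C7 is sp3 (only σ bonds).
C1: sp
C2: sp
C3: sp3 ✓
C4: sp2
C5: sp
C6: sp2
C7: sp3 ✓
C8: sp3 ✓
C9: sp3 ✓
C10: sp3 ✓
C11: sp
C12: sp
C13: sp3 ✓
6 carbons are sp3.

6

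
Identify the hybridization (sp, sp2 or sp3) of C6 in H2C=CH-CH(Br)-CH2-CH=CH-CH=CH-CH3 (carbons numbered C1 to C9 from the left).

sp²

C6: 3 σ bonds, plus one π bond — 3 electron domains, sp2.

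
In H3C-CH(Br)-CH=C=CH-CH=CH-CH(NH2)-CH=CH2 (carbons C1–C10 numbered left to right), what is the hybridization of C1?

C1 carries 4 σ bonds, giving a steric number of 4, so it is sp3.

sp³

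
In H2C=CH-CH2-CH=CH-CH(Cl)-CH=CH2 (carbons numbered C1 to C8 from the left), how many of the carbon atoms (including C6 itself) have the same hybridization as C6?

2

C6 is sp3 (only σ bonds).
C1: sp2
C2: sp2
C3: sp3 ✓
C4: sp2
C5: sp2
C6: sp3 ✓
C7: sp2
C8: sp2
2 carbons are sp3.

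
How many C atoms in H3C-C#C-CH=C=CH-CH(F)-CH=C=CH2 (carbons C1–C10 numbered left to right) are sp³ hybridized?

C1: sp3 ✓
C2: sp
C3: sp
C4: sp2
C5: sp
C6: sp2
C7: sp3 ✓
C8: sp2
C9: sp
C10: sp2
C1, C7 → 2 sp3 carbons.

2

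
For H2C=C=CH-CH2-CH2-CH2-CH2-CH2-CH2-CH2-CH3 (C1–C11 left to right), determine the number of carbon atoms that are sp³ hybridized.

C1: sp2
C2: sp
C3: sp2
C4: sp3 ✓
C5: sp3 ✓
C6: sp3 ✓
C7: sp3 ✓
C8: sp3 ✓
C9: sp3 ✓
C10: sp3 ✓
C11: sp3 ✓
C4, C5, C6, C7, C8, C9, C10, C11 → 8 sp3 carbons.

8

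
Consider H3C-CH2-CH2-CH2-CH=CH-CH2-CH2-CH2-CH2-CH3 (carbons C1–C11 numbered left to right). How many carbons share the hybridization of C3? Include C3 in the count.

C3 is sp3 (only σ bonds).
C1: sp3 ✓
C2: sp3 ✓
C3: sp3 ✓
C4: sp3 ✓
C5: sp2
C6: sp2
C7: sp3 ✓
C8: sp3 ✓
C9: sp3 ✓
C10: sp3 ✓
C11: sp3 ✓
9 carbons are sp3.

9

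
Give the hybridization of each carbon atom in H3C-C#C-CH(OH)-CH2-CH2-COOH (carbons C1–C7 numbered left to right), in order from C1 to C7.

C1 sp3, C2 sp, C3 sp, C4 sp3, C5 sp3, C6 sp3, C7 sp2

C1 has 4 σ bonds: steric number 4 → sp3.
C2: 2 σ bonds, plus two π bonds; 2 regions of electron density → sp.
C3 — 2 σ bonds, plus two π bonds. Steric number 2, so sp.
C4 (4 σ bonds) has steric number 4: sp3.
C5 carries 4 σ bonds, giving a steric number of 4, so it is sp3.
C6 carries 4 σ bonds, giving a steric number of 4, so it is sp3.
C7 carries 3 σ bonds, plus one π bond, giving a steric number of 3, so it is sp2.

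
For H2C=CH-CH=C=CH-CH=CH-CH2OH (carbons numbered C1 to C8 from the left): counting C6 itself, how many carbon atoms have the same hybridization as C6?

6

C6 is sp2 (one π bond).
C1: sp2 ✓
C2: sp2 ✓
C3: sp2 ✓
C4: sp
C5: sp2 ✓
C6: sp2 ✓
C7: sp2 ✓
C8: sp3
6 carbons are sp2.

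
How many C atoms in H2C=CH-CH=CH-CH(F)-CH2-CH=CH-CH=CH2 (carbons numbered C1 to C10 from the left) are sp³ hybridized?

2

C1: sp2
C2: sp2
C3: sp2
C4: sp2
C5: sp3 ✓
C6: sp3 ✓
C7: sp2
C8: sp2
C9: sp2
C10: sp2
C5, C6 → 2 sp3 carbons.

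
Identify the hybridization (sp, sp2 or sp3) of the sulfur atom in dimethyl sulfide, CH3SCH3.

sp3

The sulfur atom is sp3: 2 σ bonds and 2 lone pairs, 4 electron-density regions.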